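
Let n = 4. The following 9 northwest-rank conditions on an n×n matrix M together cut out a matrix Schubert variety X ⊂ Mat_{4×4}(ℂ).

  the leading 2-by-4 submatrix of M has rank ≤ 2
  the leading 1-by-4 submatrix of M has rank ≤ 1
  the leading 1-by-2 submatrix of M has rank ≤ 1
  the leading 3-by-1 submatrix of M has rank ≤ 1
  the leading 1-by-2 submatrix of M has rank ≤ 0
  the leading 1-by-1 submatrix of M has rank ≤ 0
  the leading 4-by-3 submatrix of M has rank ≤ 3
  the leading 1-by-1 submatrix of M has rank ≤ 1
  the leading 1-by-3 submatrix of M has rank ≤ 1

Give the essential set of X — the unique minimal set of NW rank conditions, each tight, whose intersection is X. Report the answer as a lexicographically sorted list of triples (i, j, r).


Recovering R(i,j) via the rank-extension bound from the 9 conditions:

  i=1: 0, 0, 1, 1
  i=2: 1, 1, 2, 2
  i=3: 1, 2, 3, 3
  i=4: 1, 2, 3, 4

reading off 1-entries of Δ²R: w = (3, 1, 2, 4).

D(w) has 2 cells with 1 SE-corner; essential set:

[(1, 2, 0)]


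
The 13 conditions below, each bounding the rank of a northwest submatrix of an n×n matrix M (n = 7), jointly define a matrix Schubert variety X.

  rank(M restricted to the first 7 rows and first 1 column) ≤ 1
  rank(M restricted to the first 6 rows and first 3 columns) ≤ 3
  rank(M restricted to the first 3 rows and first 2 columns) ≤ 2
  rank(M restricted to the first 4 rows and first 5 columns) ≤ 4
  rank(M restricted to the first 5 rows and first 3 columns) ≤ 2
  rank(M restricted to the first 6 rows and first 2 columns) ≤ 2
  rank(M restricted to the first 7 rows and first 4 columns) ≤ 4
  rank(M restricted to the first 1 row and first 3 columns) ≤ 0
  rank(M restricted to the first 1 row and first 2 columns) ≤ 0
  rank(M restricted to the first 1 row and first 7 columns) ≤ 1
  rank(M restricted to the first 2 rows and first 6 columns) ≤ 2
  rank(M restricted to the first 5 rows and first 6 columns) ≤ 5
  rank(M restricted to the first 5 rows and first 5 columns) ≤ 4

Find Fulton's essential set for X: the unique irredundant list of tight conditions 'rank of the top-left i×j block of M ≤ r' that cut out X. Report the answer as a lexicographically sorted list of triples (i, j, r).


The tightest implied rank at each (i,j), from the 13 conditions:

  0 | 0 | 0 | 1 | 1 | 1 | 1
  1 | 1 | 1 | 2 | 2 | 2 | 2
  1 | 2 | 2 | 3 | 3 | 3 | 3
  1 | 2 | 2 | 3 | 4 | 4 | 4
  1 | 2 | 2 | 3 | 4 | 5 | 5
  1 | 2 | 3 | 4 | 5 | 6 | 6
  1 | 2 | 3 | 4 | 5 | 6 | 7

reading off 1-entries of Δ²R: w = (4, 1, 2, 5, 6, 3, 7).

Rothe diagram D(w) (5 cells), 2 SE-corners (essential conditions):

[(1, 3, 0), (5, 3, 2)]


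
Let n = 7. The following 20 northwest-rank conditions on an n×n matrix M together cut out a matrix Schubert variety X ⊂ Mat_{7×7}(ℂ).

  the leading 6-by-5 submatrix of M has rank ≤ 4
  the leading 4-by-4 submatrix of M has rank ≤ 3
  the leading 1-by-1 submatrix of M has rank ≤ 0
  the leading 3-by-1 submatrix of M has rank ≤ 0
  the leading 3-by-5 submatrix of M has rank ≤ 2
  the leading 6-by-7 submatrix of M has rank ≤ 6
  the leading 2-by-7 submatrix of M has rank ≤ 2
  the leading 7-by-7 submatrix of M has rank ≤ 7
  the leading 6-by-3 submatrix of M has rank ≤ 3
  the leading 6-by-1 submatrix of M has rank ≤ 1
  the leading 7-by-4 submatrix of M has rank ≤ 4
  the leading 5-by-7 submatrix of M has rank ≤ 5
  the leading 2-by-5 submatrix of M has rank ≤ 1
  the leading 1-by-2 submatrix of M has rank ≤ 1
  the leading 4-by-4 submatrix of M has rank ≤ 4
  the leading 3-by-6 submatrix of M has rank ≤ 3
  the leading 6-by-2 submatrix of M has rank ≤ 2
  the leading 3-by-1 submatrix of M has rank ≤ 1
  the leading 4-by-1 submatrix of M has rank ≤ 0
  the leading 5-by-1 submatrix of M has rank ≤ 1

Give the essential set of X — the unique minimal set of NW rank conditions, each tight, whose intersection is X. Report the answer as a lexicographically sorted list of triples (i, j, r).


Rank table r_w(7×7) implied by the 20 constraints:

  0  1  1  1  1  1  1
  0  1  1  1  1  2  2
  0  1  2  2  2  3  3
  0  1  2  3  3  4  4
  1  2  3  4  4  5  5
  1  2  3  4  4  5  6
  1  2  3  4  5  6  7

so w = (2, 6, 3, 4, 1, 7, 5).

3 SE-corners of the 8-cell Rothe diagram give Ess(w):

[(2, 5, 1), (4, 1, 0), (6, 5, 4)]


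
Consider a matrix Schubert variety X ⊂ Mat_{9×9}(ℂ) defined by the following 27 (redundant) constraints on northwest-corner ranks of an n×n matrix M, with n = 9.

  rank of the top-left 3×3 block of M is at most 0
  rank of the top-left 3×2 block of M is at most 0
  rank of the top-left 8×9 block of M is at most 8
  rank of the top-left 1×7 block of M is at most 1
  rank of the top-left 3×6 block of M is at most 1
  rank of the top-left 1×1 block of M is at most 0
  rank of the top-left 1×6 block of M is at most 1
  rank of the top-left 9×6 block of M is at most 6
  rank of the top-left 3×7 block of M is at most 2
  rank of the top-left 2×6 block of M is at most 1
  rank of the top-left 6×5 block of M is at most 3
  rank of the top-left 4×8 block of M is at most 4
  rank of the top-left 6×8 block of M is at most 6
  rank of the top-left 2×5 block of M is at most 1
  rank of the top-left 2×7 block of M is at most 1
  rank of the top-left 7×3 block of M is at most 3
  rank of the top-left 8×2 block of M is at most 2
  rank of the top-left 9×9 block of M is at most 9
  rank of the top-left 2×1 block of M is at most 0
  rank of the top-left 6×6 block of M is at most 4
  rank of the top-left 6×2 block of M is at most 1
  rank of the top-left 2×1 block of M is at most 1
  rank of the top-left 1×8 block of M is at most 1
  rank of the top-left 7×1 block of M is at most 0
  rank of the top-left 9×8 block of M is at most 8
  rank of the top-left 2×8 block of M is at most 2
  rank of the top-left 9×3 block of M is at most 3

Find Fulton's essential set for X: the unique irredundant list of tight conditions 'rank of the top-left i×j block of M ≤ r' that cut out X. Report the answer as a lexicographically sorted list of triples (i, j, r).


Computing R[i][j] = min implied NW-rank bound (n=9, 27 conditions):

  row 1: 0 0 0 1 1 1 1 1 1
  row 2: 0 0 0 1 1 1 1 2 2
  row 3: 0 0 0 1 1 1 2 3 3
  row 4: 0 1 1 2 2 2 3 4 4
  row 5: 0 1 2 3 3 3 4 5 5
  row 6: 0 1 2 3 3 4 5 6 6
  row 7: 0 1 2 3 4 5 6 7 7
  row 8: 1 2 3 4 5 6 7 8 8
  row 9: 1 2 3 4 5 6 7 8 9

giving w = (4, 8, 7, 2, 3, 6, 5, 1, 9) via Δ²R.

D(w) has 19 cells with 5 SE-corners; essential set:

[(2, 7, 1), (3, 3, 0), (3, 6, 1), (6, 5, 3), (7, 1, 0)]


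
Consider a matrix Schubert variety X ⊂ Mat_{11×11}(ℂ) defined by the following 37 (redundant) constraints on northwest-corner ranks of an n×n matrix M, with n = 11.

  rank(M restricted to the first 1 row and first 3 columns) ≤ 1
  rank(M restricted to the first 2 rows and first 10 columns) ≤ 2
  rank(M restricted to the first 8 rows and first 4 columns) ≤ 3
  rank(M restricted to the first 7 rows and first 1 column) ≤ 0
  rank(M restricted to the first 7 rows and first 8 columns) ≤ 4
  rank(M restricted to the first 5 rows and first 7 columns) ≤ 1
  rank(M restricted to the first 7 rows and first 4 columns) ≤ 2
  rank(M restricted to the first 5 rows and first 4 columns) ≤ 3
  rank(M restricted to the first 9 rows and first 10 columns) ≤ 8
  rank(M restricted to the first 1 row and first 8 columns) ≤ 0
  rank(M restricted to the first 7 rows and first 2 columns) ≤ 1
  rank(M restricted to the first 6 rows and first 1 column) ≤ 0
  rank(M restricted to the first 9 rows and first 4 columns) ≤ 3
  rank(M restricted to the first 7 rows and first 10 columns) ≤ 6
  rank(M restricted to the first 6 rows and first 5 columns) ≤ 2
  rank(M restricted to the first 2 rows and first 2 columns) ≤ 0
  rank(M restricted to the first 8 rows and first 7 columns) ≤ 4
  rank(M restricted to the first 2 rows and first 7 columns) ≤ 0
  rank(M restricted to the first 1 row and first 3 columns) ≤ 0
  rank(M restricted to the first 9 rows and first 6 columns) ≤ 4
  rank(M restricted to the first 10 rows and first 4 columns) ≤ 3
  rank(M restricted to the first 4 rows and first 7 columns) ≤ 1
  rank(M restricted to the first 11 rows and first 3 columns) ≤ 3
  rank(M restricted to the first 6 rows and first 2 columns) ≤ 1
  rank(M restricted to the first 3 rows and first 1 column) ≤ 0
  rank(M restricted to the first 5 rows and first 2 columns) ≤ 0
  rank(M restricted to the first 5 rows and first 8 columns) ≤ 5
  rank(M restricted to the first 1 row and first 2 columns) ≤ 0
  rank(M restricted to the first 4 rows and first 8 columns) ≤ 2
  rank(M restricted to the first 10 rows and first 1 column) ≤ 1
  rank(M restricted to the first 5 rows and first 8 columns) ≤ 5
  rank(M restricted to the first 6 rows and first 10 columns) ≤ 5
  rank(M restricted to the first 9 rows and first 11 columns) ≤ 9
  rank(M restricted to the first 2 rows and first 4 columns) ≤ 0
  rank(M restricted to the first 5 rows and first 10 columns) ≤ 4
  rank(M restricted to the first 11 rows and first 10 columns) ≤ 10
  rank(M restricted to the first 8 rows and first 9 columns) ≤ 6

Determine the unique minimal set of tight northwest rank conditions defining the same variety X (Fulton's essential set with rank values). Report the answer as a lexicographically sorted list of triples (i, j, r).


Computing R[i][j] = min implied NW-rank bound (n=11, 37 conditions):

  row 1: 0, 0, 0, 0, 0, 0, 0, 0, 1, 1, 1
  row 2: 0, 0, 0, 0, 0, 0, 0, 1, 2, 2, 2
  row 3: 0, 0, 1, 1, 1, 1, 1, 2, 3, 3, 3
  row 4: 0, 0, 1, 1, 1, 1, 1, 2, 3, 4, 4
  row 5: 0, 0, 1, 1, 1, 1, 1, 2, 3, 4, 5
  row 6: 0, 1, 2, 2, 2, 2, 2, 3, 4, 5, 6
  row 7: 0, 1, 2, 2, 3, 3, 3, 4, 5, 6, 7
  row 8: 1, 2, 3, 3, 4, 4, 4, 5, 6, 7, 8
  row 9: 1, 2, 3, 3, 4, 4, 5, 6, 7, 8, 9
  row 10: 1, 2, 3, 3, 4, 5, 6, 7, 8, 9, 10
  row 11: 1, 2, 3, 4, 5, 6, 7, 8, 9, 10, 11

hence w(1..11) = (9, 8, 3, 10, 11, 2, 5, 1, 7, 6, 4).

8 SE-corners of the 35-cell Rothe diagram give Ess(w):

[(1, 8, 0), (2, 7, 0), (5, 2, 0), (5, 7, 1), (7, 1, 0), (7, 4, 2), (9, 6, 4), (10, 4, 3)]


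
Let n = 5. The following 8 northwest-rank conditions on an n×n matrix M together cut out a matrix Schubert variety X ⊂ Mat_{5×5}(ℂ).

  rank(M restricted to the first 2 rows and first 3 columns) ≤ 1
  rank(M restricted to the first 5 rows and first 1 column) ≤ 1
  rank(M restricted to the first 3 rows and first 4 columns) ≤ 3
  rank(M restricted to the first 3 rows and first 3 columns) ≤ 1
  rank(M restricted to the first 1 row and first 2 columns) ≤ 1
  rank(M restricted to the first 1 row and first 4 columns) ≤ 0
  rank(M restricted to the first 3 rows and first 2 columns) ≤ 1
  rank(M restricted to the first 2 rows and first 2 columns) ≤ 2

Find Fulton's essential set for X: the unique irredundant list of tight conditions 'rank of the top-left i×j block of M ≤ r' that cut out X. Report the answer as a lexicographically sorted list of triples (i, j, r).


Propagating the 8 rank bounds to every northwest block:

  0, 0, 0, 0, 1
  1, 1, 1, 1, 2
  1, 1, 1, 2, 3
  1, 2, 2, 3, 4
  1, 2, 3, 4, 5

reading off 1-entries of Δ²R: w = (5, 1, 4, 2, 3).

|D(w)|=6, |Ess(w)|=2:

[(1, 4, 0), (3, 3, 1)]


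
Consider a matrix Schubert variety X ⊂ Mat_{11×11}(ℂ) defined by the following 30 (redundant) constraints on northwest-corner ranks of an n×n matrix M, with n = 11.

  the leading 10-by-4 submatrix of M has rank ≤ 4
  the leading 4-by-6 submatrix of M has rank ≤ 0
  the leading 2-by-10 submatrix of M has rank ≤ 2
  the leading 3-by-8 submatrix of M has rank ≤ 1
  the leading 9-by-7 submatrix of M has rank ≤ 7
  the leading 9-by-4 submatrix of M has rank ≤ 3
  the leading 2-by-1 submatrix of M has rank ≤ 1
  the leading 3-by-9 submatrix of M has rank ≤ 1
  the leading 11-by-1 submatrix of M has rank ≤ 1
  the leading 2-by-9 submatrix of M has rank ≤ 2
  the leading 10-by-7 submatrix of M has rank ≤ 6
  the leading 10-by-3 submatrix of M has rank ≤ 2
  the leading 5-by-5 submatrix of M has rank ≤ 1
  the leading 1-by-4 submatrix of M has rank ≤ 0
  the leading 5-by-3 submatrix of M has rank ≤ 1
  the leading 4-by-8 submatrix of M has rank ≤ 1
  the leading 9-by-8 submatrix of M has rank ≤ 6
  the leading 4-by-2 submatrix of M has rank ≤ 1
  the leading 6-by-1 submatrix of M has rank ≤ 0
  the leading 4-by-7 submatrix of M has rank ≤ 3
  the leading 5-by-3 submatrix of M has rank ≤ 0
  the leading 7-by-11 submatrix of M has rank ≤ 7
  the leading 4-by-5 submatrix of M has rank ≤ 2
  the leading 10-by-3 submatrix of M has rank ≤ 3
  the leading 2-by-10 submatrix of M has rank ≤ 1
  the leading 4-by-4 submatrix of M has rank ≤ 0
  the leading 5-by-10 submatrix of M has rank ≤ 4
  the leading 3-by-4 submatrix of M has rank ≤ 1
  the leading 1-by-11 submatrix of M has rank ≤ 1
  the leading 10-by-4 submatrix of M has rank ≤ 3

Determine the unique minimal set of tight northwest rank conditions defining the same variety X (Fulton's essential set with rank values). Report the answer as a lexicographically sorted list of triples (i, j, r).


Rank table r_w(11×11) implied by the 30 constraints:

  0  0  0  0  0  0  1  1  1  1  1
  0  0  0  0  0  0  1  1  1  1  2
  0  0  0  0  0  0  1  1  1  2  3
  0  0  0  0  0  0  1  1  2  3  4
  0  0  0  1  1  1  2  2  3  4  5
  0  1  1  2  2  2  3  3  4  5  6
  1  2  2  3  3  3  4  4  5  6  7
  1  2  2  3  4  4  5  5  6  7  8
  1  2  2  3  4  5  6  6  7  8  9
  1  2  2  3  4  5  6  7  8  9  10
  1  2  3  4  5  6  7  8  9  10  11

so w = (7, 11, 10, 9, 4, 2, 1, 5, 6, 8, 3).

Fulton essential set (7 of the 37 Rothe cells):

[(2, 10, 1), (3, 9, 1), (4, 6, 0), (4, 8, 1), (5, 3, 0), (6, 1, 0), (10, 3, 2)]


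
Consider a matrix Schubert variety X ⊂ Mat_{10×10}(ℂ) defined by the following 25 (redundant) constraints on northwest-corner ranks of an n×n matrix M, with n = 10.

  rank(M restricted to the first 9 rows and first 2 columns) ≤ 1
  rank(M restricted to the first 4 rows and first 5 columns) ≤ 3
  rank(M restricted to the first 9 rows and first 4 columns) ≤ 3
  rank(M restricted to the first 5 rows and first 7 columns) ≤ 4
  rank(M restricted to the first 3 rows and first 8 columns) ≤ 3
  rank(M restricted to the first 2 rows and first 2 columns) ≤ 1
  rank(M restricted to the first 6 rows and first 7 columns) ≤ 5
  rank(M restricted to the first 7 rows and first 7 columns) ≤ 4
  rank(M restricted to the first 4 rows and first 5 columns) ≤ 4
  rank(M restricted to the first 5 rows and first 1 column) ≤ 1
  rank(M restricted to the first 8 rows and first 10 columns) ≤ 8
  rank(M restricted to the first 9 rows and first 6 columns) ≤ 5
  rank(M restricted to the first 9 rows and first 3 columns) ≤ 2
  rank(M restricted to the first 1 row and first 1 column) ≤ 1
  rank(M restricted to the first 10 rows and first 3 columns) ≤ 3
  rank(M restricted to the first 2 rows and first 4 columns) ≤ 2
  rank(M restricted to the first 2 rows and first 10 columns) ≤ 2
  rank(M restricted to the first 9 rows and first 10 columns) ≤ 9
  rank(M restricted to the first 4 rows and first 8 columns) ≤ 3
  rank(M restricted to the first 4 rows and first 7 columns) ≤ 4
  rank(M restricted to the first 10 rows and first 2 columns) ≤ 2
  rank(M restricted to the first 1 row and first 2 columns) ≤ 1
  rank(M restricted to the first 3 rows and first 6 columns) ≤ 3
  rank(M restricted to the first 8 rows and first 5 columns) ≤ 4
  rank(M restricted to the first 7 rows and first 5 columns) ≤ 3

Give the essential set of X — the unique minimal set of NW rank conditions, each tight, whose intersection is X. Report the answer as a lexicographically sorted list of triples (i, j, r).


Reconstructing r_w from the 25 given conditions:

  row 1: 1 1 1 1 1 1 1 1 1 1
  row 2: 1 1 2 2 2 2 2 2 2 2
  row 3: 1 1 2 3 3 3 3 3 3 3
  row 4: 1 1 2 3 3 3 3 3 4 4
  row 5: 1 1 2 3 3 4 4 4 5 5
  row 6: 1 1 2 3 3 4 4 5 6 6
  row 7: 1 1 2 3 3 4 4 5 6 7
  row 8: 1 1 2 3 4 5 5 6 7 8
  row 9: 1 1 2 3 4 5 6 7 8 9
  row 10: 1 2 3 4 5 6 7 8 9 10

hence w(1..10) = (1, 3, 4, 9, 6, 8, 10, 5, 7, 2).

Fulton essential set (4 of the 17 Rothe cells):

[(4, 8, 3), (7, 5, 3), (7, 7, 4), (9, 2, 1)]


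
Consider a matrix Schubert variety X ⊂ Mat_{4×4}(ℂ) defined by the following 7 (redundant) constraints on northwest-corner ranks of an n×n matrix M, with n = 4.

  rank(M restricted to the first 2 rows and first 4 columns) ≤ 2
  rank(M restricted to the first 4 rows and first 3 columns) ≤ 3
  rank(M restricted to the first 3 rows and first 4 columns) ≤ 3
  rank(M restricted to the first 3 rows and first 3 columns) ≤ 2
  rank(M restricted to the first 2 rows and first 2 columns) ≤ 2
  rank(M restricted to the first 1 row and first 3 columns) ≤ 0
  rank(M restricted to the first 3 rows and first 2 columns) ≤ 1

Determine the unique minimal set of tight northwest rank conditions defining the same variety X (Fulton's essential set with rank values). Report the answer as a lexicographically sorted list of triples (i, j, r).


Recovering R(i,j) via the rank-extension bound from the 7 conditions:

  0  0  0  1
  1  1  1  2
  1  1  2  3
  1  2  3  4

the unique w with this rank table is (4, 1, 3, 2).

Rothe diagram D(w) (4 cells), 2 SE-corners (essential conditions):

[(1, 3, 0), (3, 2, 1)]


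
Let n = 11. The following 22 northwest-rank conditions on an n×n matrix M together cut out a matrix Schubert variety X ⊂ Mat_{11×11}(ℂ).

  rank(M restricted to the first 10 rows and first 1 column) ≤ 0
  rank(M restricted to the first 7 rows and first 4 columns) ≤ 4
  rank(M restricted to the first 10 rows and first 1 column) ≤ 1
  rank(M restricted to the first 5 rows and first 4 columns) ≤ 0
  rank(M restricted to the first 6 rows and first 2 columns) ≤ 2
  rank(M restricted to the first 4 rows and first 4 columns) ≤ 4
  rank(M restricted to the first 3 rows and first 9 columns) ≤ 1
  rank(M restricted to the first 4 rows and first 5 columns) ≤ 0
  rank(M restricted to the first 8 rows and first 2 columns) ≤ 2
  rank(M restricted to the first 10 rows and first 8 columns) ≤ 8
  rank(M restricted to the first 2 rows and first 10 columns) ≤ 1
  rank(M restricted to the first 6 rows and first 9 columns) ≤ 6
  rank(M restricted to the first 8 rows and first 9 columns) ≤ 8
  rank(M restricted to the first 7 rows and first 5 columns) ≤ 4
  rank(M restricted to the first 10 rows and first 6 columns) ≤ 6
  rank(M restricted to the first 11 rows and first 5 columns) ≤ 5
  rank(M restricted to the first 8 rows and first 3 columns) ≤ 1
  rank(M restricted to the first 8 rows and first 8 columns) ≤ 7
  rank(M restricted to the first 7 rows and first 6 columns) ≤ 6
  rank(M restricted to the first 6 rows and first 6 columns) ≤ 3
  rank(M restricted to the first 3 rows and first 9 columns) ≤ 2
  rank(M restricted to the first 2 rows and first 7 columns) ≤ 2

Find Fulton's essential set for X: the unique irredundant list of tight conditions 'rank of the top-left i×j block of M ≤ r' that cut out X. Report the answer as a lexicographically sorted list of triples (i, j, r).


Rank table r_w(11×11) implied by the 22 constraints:

  0 0 0 0 0 1 1 1 1 1 1
  0 0 0 0 0 1 1 1 1 1 2
  0 0 0 0 0 1 1 1 1 2 3
  0 0 0 0 0 1 2 2 2 3 4
  0 0 0 0 1 2 3 3 3 4 5
  0 1 1 1 2 3 4 4 4 5 6
  0 1 1 2 3 4 5 5 5 6 7
  0 1 1 2 3 4 5 6 6 7 8
  0 1 2 3 4 5 6 7 7 8 9
  0 1 2 3 4 5 6 7 8 9 10
  1 2 3 4 5 6 7 8 9 10 11

hence w(1..11) = (6, 11, 10, 7, 5, 2, 4, 8, 3, 9, 1).

D(w) has 38 cells with 6 SE-corners; essential set:

[(2, 10, 1), (3, 9, 1), (4, 5, 0), (5, 4, 0), (8, 3, 1), (10, 1, 0)]


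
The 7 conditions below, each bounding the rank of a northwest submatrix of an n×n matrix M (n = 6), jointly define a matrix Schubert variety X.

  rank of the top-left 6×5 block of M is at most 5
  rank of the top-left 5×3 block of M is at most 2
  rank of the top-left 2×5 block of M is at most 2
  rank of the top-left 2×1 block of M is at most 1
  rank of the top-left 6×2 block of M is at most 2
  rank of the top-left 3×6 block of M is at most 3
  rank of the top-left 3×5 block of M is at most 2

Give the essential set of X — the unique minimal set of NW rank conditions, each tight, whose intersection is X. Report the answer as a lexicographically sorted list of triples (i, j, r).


Computing R[i][j] = min implied NW-rank bound (n=6, 7 conditions):

  i=1: 1  1  1  1  1  1
  i=2: 1  2  2  2  2  2
  i=3: 1  2  2  2  2  3
  i=4: 1  2  2  3  3  4
  i=5: 1  2  2  3  4  5
  i=6: 1  2  3  4  5  6

the unique w with this rank table is (1, 2, 6, 4, 5, 3).

2 SE-corners of the 5-cell Rothe diagram give Ess(w):

[(3, 5, 2), (5, 3, 2)]


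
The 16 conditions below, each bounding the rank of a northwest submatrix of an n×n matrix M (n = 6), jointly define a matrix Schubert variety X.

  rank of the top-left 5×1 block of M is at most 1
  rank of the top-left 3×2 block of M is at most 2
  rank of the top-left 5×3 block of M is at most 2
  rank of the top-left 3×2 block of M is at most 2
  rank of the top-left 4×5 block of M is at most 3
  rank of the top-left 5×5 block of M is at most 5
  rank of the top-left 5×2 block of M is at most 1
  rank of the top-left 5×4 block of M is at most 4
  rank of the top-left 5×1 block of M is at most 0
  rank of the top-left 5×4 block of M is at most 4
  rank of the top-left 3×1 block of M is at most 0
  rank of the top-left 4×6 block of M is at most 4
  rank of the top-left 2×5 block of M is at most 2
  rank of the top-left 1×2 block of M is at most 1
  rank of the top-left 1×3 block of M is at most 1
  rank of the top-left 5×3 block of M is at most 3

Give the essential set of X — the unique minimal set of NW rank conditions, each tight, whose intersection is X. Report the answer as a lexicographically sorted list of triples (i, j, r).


Reconstructing r_w from the 16 given conditions:

  R[1]: 0 | 1 | 1 | 1 | 1 | 1
  R[2]: 0 | 1 | 2 | 2 | 2 | 2
  R[3]: 0 | 1 | 2 | 3 | 3 | 3
  R[4]: 0 | 1 | 2 | 3 | 3 | 4
  R[5]: 0 | 1 | 2 | 3 | 4 | 5
  R[6]: 1 | 2 | 3 | 4 | 5 | 6

giving w = (2, 3, 4, 6, 5, 1) via Δ²R.

|D(w)|=6, |Ess(w)|=2:

[(4, 5, 3), (5, 1, 0)]


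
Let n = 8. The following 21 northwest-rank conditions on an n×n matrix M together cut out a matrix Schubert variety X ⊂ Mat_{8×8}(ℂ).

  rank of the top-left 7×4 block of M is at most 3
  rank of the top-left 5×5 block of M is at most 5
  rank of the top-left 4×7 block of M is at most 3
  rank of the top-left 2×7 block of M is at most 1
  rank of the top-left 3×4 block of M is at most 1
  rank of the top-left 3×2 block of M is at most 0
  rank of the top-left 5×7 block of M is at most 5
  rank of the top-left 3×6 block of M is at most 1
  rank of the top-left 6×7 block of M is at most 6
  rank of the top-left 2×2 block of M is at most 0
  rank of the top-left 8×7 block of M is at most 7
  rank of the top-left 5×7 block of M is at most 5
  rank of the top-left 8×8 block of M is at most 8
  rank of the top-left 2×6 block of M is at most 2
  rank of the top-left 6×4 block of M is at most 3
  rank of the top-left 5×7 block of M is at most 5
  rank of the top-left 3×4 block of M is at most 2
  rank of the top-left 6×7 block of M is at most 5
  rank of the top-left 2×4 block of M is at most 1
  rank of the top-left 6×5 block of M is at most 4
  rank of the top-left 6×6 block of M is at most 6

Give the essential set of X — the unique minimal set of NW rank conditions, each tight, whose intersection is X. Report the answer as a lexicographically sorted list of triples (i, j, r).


Rank table r_w(8×8) implied by the 21 constraints:

  R[1]: 0, 0, 1, 1, 1, 1, 1, 1
  R[2]: 0, 0, 1, 1, 1, 1, 1, 2
  R[3]: 0, 0, 1, 1, 1, 1, 2, 3
  R[4]: 1, 1, 2, 2, 2, 2, 3, 4
  R[5]: 1, 2, 3, 3, 3, 3, 4, 5
  R[6]: 1, 2, 3, 3, 4, 4, 5, 6
  R[7]: 1, 2, 3, 3, 4, 5, 6, 7
  R[8]: 1, 2, 3, 4, 5, 6, 7, 8

so w = (3, 8, 7, 1, 2, 5, 6, 4).

D(w) has 15 cells with 4 SE-corners; essential set:

[(2, 7, 1), (3, 2, 0), (3, 6, 1), (7, 4, 3)]


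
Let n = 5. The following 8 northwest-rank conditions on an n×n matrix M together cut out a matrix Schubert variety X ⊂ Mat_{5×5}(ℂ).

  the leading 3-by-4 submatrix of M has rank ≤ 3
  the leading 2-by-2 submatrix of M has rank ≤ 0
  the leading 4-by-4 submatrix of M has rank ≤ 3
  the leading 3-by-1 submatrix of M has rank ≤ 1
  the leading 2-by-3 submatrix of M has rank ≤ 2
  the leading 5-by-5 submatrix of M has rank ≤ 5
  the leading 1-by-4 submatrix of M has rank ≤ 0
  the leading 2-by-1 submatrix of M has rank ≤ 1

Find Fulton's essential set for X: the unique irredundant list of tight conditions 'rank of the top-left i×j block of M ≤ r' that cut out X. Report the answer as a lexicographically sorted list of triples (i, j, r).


Propagating the 8 rank bounds to every northwest block:

  row 1: 0  0  0  0  1
  row 2: 0  0  1  1  2
  row 3: 1  1  2  2  3
  row 4: 1  2  3  3  4
  row 5: 1  2  3  4  5

hence w(1..5) = (5, 3, 1, 2, 4).

Rothe diagram D(w) (6 cells), 2 SE-corners (essential conditions):

[(1, 4, 0), (2, 2, 0)]


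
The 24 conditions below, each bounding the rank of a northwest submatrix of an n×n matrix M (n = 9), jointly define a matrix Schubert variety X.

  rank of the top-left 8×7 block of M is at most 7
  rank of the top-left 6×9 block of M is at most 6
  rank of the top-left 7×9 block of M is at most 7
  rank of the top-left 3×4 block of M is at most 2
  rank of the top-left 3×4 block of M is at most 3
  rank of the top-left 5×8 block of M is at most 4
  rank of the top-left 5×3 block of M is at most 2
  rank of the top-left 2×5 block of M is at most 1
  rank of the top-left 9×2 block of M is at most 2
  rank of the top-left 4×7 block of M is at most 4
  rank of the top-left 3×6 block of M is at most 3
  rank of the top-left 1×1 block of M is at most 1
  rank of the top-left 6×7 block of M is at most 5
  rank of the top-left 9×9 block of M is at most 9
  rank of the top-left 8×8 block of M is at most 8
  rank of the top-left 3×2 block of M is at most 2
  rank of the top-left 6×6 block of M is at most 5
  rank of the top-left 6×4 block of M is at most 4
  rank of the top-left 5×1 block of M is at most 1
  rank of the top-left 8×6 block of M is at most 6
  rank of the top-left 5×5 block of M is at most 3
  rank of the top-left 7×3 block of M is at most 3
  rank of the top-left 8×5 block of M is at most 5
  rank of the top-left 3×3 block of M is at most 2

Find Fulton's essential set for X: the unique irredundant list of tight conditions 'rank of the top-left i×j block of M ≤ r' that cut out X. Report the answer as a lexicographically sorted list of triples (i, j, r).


Propagating the 24 rank bounds to every northwest block:

  i=1: 1  1  1  1  1  1  1  1  1
  i=2: 1  1  1  1  1  2  2  2  2
  i=3: 1  2  2  2  2  3  3  3  3
  i=4: 1  2  2  3  3  4  4  4  4
  i=5: 1  2  2  3  3  4  4  4  5
  i=6: 1  2  3  4  4  5  5  5  6
  i=7: 1  2  3  4  5  6  6  6  7
  i=8: 1  2  3  4  5  6  7  7  8
  i=9: 1  2  3  4  5  6  7  8  9

hence w(1..9) = (1, 6, 2, 4, 9, 3, 5, 7, 8).

Rothe diagram D(w) (9 cells), 4 SE-corners (essential conditions):

[(2, 5, 1), (5, 3, 2), (5, 5, 3), (5, 8, 4)]


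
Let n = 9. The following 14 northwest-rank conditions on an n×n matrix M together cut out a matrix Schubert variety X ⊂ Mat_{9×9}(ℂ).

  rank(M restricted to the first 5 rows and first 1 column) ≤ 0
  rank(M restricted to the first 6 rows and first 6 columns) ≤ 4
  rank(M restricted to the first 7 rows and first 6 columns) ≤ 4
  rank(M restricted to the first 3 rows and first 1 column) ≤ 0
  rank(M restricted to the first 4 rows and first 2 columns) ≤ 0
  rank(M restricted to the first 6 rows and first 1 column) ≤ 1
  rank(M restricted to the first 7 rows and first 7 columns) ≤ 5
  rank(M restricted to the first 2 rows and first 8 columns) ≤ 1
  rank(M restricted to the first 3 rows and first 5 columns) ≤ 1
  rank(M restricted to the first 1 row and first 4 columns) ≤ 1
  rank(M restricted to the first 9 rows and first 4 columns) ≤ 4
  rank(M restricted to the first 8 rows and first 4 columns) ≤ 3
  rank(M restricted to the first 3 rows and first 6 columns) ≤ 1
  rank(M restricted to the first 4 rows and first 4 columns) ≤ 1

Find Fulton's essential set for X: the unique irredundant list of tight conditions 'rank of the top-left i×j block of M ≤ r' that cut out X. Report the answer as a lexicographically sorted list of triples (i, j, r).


Rank table r_w(9×9) implied by the 14 constraints:

  row 1: 0 | 0 | 1 | 1 | 1 | 1 | 1 | 1 | 1
  row 2: 0 | 0 | 1 | 1 | 1 | 1 | 1 | 1 | 2
  row 3: 0 | 0 | 1 | 1 | 1 | 1 | 2 | 2 | 3
  row 4: 0 | 0 | 1 | 1 | 2 | 2 | 3 | 3 | 4
  row 5: 0 | 1 | 2 | 2 | 3 | 3 | 4 | 4 | 5
  row 6: 1 | 2 | 3 | 3 | 4 | 4 | 5 | 5 | 6
  row 7: 1 | 2 | 3 | 3 | 4 | 4 | 5 | 6 | 7
  row 8: 1 | 2 | 3 | 3 | 4 | 5 | 6 | 7 | 8
  row 9: 1 | 2 | 3 | 4 | 5 | 6 | 7 | 8 | 9

giving w = (3, 9, 7, 5, 2, 1, 8, 6, 4) via Δ²R.

D(w) has 21 cells with 7 SE-corners; essential set:

[(2, 8, 1), (3, 6, 1), (4, 2, 0), (4, 4, 1), (5, 1, 0), (7, 6, 4), (8, 4, 3)]


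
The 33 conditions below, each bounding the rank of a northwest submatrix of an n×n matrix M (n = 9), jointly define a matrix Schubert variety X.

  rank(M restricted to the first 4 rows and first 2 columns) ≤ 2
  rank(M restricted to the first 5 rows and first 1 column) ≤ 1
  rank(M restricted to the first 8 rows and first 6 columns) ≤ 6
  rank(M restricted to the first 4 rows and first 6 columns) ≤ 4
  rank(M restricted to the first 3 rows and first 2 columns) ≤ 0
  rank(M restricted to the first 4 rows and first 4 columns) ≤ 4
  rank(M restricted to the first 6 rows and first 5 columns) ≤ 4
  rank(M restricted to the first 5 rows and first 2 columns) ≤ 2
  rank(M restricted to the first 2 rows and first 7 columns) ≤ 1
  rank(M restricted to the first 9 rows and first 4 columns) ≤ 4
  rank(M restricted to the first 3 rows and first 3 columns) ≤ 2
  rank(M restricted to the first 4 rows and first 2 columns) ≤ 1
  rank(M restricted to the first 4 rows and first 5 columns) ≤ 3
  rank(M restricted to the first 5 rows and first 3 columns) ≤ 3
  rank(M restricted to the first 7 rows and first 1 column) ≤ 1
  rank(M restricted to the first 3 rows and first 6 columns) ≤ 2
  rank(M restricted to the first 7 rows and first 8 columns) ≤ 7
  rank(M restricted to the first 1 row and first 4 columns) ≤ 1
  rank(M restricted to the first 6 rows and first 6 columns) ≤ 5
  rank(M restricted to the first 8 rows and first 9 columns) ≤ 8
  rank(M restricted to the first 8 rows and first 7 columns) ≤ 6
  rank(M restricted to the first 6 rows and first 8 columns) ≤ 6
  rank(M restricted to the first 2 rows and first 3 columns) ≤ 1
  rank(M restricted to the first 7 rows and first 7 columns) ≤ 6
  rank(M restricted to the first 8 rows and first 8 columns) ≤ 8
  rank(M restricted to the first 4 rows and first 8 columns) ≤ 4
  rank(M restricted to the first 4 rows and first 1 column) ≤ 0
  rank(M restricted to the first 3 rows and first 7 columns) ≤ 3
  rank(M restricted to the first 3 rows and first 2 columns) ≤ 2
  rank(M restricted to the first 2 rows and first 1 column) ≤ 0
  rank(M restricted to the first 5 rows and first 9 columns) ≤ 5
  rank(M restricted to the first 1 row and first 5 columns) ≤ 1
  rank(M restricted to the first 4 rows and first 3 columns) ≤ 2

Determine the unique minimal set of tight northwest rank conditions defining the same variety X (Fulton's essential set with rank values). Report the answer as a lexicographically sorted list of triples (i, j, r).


The tightest implied rank at each (i,j), from the 33 conditions:

  R[1]: 0 0 1 1 1 1 1 1 1
  R[2]: 0 0 1 1 1 1 1 2 2
  R[3]: 0 0 1 2 2 2 2 3 3
  R[4]: 0 1 2 3 3 3 3 4 4
  R[5]: 1 2 3 4 4 4 4 5 5
  R[6]: 1 2 3 4 4 5 5 6 6
  R[7]: 1 2 3 4 5 6 6 7 7
  R[8]: 1 2 3 4 5 6 6 7 8
  R[9]: 1 2 3 4 5 6 7 8 9

so w = (3, 8, 4, 2, 1, 6, 5, 9, 7).

D(w) has 13 cells with 5 SE-corners; essential set:

[(2, 7, 1), (3, 2, 0), (4, 1, 0), (6, 5, 4), (8, 7, 6)]


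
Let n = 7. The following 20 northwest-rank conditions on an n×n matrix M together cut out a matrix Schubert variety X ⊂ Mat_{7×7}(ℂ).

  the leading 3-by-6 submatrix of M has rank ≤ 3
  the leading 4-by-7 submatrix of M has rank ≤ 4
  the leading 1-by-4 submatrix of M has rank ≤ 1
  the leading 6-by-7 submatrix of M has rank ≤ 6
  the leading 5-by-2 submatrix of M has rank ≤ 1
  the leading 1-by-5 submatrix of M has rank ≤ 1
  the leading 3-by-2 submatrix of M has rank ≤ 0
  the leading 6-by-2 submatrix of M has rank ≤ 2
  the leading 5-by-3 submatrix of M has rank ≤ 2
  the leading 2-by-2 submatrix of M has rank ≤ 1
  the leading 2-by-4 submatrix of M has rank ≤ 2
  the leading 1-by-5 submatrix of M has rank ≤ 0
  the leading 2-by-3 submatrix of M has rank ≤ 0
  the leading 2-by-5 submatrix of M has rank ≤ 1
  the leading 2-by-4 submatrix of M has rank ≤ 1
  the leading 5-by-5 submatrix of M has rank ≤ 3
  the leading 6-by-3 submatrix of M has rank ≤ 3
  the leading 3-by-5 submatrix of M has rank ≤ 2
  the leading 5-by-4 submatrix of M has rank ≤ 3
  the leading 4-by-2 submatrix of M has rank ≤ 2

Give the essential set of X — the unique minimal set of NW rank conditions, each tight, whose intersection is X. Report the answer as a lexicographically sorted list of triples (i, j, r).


Computing R[i][j] = min implied NW-rank bound (n=7, 20 conditions):

  i=1: 0 0 0 0 0 1 1
  i=2: 0 0 0 1 1 2 2
  i=3: 0 0 1 2 2 3 3
  i=4: 1 1 2 3 3 4 4
  i=5: 1 1 2 3 3 4 5
  i=6: 1 2 3 4 4 5 6
  i=7: 1 2 3 4 5 6 7

giving w = (6, 4, 3, 1, 7, 2, 5) via Δ²R.

5 SE-corners of the 12-cell Rothe diagram give Ess(w):

[(1, 5, 0), (2, 3, 0), (3, 2, 0), (5, 2, 1), (5, 5, 3)]


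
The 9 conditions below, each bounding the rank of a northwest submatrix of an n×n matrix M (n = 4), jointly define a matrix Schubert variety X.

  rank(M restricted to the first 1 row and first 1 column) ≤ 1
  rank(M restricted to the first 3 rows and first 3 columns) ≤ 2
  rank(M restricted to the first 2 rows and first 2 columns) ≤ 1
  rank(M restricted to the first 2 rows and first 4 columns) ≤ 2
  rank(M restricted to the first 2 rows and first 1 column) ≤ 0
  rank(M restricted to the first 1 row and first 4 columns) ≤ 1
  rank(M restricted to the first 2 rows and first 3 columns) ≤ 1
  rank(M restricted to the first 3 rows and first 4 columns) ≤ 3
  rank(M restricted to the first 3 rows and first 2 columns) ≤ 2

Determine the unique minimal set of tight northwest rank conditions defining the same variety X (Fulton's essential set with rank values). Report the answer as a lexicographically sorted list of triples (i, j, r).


Propagating the 9 rank bounds to every northwest block:

  row 1: 0, 1, 1, 1
  row 2: 0, 1, 1, 2
  row 3: 1, 2, 2, 3
  row 4: 1, 2, 3, 4

hence w(1..4) = (2, 4, 1, 3).

ℓ(w)=3; the 2 essential cells (i,j,r):

[(2, 1, 0), (2, 3, 1)]


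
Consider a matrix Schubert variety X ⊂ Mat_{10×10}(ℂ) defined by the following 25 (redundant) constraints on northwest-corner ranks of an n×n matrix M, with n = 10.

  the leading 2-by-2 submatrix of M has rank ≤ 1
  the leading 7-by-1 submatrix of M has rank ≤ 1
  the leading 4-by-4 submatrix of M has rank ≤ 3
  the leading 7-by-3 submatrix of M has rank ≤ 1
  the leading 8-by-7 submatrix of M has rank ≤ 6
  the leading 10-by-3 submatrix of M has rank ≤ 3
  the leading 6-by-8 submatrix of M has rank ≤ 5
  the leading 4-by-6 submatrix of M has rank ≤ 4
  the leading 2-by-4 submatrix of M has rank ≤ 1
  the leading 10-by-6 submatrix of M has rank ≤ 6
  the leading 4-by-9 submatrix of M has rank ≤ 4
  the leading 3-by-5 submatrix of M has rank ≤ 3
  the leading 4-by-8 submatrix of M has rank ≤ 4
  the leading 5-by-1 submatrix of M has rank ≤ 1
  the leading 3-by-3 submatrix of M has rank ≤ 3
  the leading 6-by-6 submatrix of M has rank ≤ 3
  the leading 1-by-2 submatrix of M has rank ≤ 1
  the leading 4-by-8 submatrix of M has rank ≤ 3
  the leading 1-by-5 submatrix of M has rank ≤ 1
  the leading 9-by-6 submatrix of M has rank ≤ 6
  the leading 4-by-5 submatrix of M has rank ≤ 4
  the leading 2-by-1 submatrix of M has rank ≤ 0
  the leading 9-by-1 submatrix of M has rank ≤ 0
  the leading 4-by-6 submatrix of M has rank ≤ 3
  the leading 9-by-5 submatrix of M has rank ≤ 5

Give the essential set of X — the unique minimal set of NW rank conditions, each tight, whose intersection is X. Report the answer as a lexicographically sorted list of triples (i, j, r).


Recovering R(i,j) via the rank-extension bound from the 25 conditions:

  i=1: 0 | 1 | 1 | 1 | 1 | 1 | 1 | 1 | 1 | 1
  i=2: 0 | 1 | 1 | 1 | 2 | 2 | 2 | 2 | 2 | 2
  i=3: 0 | 1 | 1 | 2 | 3 | 3 | 3 | 3 | 3 | 3
  i=4: 0 | 1 | 1 | 2 | 3 | 3 | 3 | 3 | 4 | 4
  i=5: 0 | 1 | 1 | 2 | 3 | 3 | 4 | 4 | 5 | 5
  i=6: 0 | 1 | 1 | 2 | 3 | 3 | 4 | 5 | 6 | 6
  i=7: 0 | 1 | 1 | 2 | 3 | 4 | 5 | 6 | 7 | 7
  i=8: 0 | 1 | 2 | 3 | 4 | 5 | 6 | 7 | 8 | 8
  i=9: 0 | 1 | 2 | 3 | 4 | 5 | 6 | 7 | 8 | 9
  i=10: 1 | 2 | 3 | 4 | 5 | 6 | 7 | 8 | 9 | 10

giving w = (2, 5, 4, 9, 7, 8, 6, 3, 10, 1) via Δ²R.

Rothe diagram D(w) (21 cells), 5 SE-corners (essential conditions):

[(2, 4, 1), (4, 8, 3), (6, 6, 3), (7, 3, 1), (9, 1, 0)]


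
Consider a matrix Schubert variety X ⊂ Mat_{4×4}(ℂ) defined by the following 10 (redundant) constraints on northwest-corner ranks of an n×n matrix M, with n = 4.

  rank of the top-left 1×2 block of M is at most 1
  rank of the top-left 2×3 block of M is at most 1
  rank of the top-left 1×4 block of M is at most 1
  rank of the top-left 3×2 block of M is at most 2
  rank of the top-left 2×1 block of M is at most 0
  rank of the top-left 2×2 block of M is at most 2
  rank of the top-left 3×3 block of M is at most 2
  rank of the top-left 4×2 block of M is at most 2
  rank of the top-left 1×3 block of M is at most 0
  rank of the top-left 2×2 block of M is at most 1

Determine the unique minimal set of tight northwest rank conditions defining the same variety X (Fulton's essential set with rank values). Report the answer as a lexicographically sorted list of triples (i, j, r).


Reconstructing r_w from the 10 given conditions:

  R[1]: 0 | 0 | 0 | 1
  R[2]: 0 | 1 | 1 | 2
  R[3]: 1 | 2 | 2 | 3
  R[4]: 1 | 2 | 3 | 4

hence w(1..4) = (4, 2, 1, 3).

Rothe diagram D(w) (4 cells), 2 SE-corners (essential conditions):

[(1, 3, 0), (2, 1, 0)]


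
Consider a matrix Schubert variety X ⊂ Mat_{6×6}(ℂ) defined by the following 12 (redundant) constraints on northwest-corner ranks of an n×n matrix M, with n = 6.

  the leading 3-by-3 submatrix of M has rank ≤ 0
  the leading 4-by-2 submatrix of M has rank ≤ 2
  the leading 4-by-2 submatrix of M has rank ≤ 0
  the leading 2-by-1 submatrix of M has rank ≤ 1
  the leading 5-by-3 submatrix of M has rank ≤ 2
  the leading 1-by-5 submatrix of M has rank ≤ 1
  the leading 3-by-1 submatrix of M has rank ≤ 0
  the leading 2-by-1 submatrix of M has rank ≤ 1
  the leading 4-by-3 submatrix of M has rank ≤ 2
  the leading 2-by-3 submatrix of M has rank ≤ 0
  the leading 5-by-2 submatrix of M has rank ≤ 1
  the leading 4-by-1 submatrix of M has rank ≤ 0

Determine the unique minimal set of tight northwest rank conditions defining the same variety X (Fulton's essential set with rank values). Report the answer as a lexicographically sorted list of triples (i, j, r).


Propagating the 12 rank bounds to every northwest block:

  i=1: 0, 0, 0, 1, 1, 1
  i=2: 0, 0, 0, 1, 2, 2
  i=3: 0, 0, 0, 1, 2, 3
  i=4: 0, 0, 1, 2, 3, 4
  i=5: 1, 1, 2, 3, 4, 5
  i=6: 1, 2, 3, 4, 5, 6

hence w(1..6) = (4, 5, 6, 3, 1, 2).

2 SE-corners of the 11-cell Rothe diagram give Ess(w):

[(3, 3, 0), (4, 2, 0)]


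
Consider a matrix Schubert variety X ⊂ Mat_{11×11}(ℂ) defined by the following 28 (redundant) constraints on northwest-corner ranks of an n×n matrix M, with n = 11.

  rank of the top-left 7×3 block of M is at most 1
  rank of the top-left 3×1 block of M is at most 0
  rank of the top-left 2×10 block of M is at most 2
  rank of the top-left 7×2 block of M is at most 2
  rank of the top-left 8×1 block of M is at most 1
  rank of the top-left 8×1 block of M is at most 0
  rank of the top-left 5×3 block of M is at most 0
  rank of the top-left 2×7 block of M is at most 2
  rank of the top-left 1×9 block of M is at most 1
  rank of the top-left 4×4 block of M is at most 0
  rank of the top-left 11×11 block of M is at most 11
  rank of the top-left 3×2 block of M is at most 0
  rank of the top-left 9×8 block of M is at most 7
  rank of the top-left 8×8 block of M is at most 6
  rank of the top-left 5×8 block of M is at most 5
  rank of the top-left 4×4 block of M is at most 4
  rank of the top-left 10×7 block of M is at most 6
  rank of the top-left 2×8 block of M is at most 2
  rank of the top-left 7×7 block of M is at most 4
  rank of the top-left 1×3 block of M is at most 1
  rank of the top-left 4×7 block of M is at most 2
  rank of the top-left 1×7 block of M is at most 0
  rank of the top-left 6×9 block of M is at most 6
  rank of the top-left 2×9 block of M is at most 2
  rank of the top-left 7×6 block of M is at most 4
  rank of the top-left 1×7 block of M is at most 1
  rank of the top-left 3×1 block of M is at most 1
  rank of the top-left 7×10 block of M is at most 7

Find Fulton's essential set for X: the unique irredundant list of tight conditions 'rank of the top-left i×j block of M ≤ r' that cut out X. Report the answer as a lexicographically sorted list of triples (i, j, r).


Rank table r_w(11×11) implied by the 28 constraints:

  0  0  0  0  0  0  0  1  1  1  1
  0  0  0  0  1  1  1  2  2  2  2
  0  0  0  0  1  2  2  3  3  3  3
  0  0  0  0  1  2  2  3  4  4  4
  0  0  0  1  2  3  3  4  5  5  5
  0  1  1  2  3  4  4  5  6  6  6
  0  1  1  2  3  4  4  5  6  7  7
  0  1  2  3  4  5  5  6  7  8  8
  1  2  3  4  5  6  6  7  8  9  9
  1  2  3  4  5  6  6  7  8  9  10
  1  2  3  4  5  6  7  8  9  10  11

hence w(1..11) = (8, 5, 6, 9, 4, 2, 10, 3, 1, 11, 7).

ℓ(w)=29; the 8 essential cells (i,j,r):

[(1, 7, 0), (4, 4, 0), (4, 7, 2), (5, 3, 0), (7, 3, 1), (7, 7, 4), (8, 1, 0), (10, 7, 6)]
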